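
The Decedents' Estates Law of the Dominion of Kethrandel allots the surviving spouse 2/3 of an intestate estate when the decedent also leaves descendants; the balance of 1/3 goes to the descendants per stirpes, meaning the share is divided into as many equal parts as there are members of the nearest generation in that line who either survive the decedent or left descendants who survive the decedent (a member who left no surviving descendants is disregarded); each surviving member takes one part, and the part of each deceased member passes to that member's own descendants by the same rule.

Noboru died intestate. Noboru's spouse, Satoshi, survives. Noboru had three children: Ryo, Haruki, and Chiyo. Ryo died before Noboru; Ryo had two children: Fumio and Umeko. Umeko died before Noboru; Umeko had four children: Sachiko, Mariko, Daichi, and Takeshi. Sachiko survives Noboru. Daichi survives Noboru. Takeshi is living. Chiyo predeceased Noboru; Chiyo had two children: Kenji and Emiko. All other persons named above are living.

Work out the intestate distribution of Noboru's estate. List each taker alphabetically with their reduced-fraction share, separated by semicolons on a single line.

Satoshi, as surviving spouse, takes 2/3.
The remaining 1/3 passes to Noboru's descendants per stirpes.
The 1/3 is divided into 3 equal shares of 1/9 among Ryo, Haruki, Chiyo.
Ryo predeceased; the 1/9 allotted to Ryo's branch passes to Ryo's issue by representation.
The 1/9 is divided into 2 equal shares of 1/18 among Fumio, Umeko.
Fumio is living and takes 1/18.
Umeko predeceased; the 1/18 allotted to Umeko's branch passes to Umeko's issue by representation.
The 1/18 is divided into 4 equal shares of 1/72 among Sachiko, Mariko, Daichi, Takeshi.
Sachiko is living and takes 1/72.
Mariko is living and takes 1/72.
Daichi is living and takes 1/72.
Takeshi is living and takes 1/72.
Haruki is living and takes 1/9.
Chiyo predeceased; the 1/9 allotted to Chiyo's branch passes to Chiyo's issue by representation.
The 1/9 is divided into 2 equal shares of 1/18 among Kenji, Emiko.
Kenji is living and takes 1/18.
Emiko is living and takes 1/18.

Daichi 1/72; Emiko 1/18; Fumio 1/18; Haruki 1/9; Kenji 1/18; Mariko 1/72; Sachiko 1/72; Satoshi 2/3; Takeshi 1/72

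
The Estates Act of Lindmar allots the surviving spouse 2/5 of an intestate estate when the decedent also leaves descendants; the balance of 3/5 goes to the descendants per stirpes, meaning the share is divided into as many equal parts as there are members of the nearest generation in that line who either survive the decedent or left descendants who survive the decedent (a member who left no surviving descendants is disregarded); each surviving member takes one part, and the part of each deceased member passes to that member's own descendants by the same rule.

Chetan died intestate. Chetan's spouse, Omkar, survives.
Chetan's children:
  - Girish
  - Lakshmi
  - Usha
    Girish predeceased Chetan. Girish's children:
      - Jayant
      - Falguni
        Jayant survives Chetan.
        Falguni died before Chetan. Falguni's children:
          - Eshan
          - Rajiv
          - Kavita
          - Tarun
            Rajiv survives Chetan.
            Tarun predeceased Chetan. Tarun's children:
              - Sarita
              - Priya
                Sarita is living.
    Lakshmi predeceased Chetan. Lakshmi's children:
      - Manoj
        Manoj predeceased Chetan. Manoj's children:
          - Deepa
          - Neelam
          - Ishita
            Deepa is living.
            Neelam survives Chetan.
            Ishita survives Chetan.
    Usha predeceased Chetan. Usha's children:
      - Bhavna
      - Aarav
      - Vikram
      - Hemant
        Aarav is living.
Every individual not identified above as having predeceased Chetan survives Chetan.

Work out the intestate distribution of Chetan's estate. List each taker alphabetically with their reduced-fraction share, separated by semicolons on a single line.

Aarav 1/20; Bhavna 1/20; Deepa 1/15; Eshan 1/40; Hemant 1/20; Ishita 1/15; Jayant 1/10; Kavita 1/40; Neelam 1/15; Omkar 2/5; Priya 1/80; Rajiv 1/40; Sarita 1/80; Vikram 1/20

Omkar, as surviving spouse, takes 2/5.
The remaining 3/5 passes to Chetan's descendants per stirpes.
The 3/5 is divided into 3 equal shares of 1/5 among Girish, Lakshmi, Usha.
Girish predeceased; the 1/5 allotted to Girish's branch passes to Girish's issue by representation.
The 1/5 is divided into 2 equal shares of 1/10 among Jayant, Falguni.
Jayant is living and takes 1/10.
Falguni predeceased; the 1/10 allotted to Falguni's branch passes to Falguni's issue by representation.
The 1/10 is divided into 4 equal shares of 1/40 among Eshan, Rajiv, Kavita, Tarun.
Eshan is living and takes 1/40.
Rajiv is living and takes 1/40.
Kavita is living and takes 1/40.
Tarun predeceased; the 1/40 allotted to Tarun's branch passes to Tarun's issue by representation.
The 1/40 is divided into 2 equal shares of 1/80 among Sarita, Priya.
Sarita is living and takes 1/80.
Priya is living and takes 1/80.
Lakshmi predeceased; the 1/5 allotted to Lakshmi's branch passes to Lakshmi's issue by representation.
Manoj's line is the sole branch at this level, so the full 1/5 passes to Manoj's issue by representation.
The 1/5 is divided into 3 equal shares of 1/15 among Deepa, Neelam, Ishita.
Deepa is living and takes 1/15.
Neelam is living and takes 1/15.
Ishita is living and takes 1/15.
Usha predeceased; the 1/5 allotted to Usha's branch passes to Usha's issue by representation.
The 1/5 is divided into 4 equal shares of 1/20 among Bhavna, Aarav, Vikram, Hemant.
Bhavna is living and takes 1/20.
Aarav is living and takes 1/20.
Vikram is living and takes 1/20.
Hemant is living and takes 1/20.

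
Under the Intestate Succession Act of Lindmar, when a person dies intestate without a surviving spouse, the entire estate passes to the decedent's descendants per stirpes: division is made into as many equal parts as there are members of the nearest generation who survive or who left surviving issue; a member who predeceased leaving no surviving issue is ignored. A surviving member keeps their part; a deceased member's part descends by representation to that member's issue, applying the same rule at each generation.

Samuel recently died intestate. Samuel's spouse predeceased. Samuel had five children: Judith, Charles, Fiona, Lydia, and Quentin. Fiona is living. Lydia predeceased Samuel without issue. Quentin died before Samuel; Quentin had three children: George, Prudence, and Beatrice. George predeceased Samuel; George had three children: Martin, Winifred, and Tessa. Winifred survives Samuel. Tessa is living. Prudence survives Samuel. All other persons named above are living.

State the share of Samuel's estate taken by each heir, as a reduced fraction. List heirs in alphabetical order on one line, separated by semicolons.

Beatrice 1/12; Charles 1/4; Fiona 1/4; Judith 1/4; Martin 1/36; Prudence 1/12; Tessa 1/36; Winifred 1/36

There is no surviving spouse, so the entire estate passes to Samuel's descendants per stirpes.
Lydia left no surviving issue, so that branch lapses and is disregarded.
The estate is divided into 4 equal shares of 1/4 among Judith, Charles, Fiona, Quentin.
Judith is living and takes 1/4.
Charles is living and takes 1/4.
Fiona is living and takes 1/4.
Quentin predeceased; the 1/4 allotted to Quentin's branch passes to Quentin's issue by representation.
The 1/4 is divided into 3 equal shares of 1/12 among George, Prudence, Beatrice.
George predeceased; the 1/12 allotted to George's branch passes to George's issue by representation.
The 1/12 is divided into 3 equal shares of 1/36 among Martin, Winifred, Tessa.
Martin is living and takes 1/36.
Winifred is living and takes 1/36.
Tessa is living and takes 1/36.
Prudence is living and takes 1/12.
Beatrice is living and takes 1/12.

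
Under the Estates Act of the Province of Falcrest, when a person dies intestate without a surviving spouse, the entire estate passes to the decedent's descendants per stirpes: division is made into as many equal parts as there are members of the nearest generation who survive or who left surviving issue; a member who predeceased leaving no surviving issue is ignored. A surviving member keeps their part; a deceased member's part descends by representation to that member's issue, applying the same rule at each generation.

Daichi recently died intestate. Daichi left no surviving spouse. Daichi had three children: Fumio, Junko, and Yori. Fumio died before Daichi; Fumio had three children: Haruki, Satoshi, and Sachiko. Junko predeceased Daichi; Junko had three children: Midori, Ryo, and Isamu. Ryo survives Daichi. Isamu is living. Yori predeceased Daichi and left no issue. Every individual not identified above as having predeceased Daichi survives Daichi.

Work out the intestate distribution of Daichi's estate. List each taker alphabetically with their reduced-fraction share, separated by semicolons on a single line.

Haruki 1/6; Isamu 1/6; Midori 1/6; Ryo 1/6; Sachiko 1/6; Satoshi 1/6

There is no surviving spouse, so the entire estate passes to Daichi's descendants per stirpes.
Yori left no surviving issue, so that branch lapses and is disregarded.
The estate is divided into 2 equal shares of 1/2 among Fumio, Junko.
Fumio predeceased; the 1/2 allotted to Fumio's branch passes to Fumio's issue by representation.
The 1/2 is divided into 3 equal shares of 1/6 among Haruki, Satoshi, Sachiko.
Haruki is living and takes 1/6.
Satoshi is living and takes 1/6.
Sachiko is living and takes 1/6.
Junko predeceased; the 1/2 allotted to Junko's branch passes to Junko's issue by representation.
The 1/2 is divided into 3 equal shares of 1/6 among Midori, Ryo, Isamu.
Midori is living and takes 1/6.
Ryo is living and takes 1/6.
Isamu is living and takes 1/6.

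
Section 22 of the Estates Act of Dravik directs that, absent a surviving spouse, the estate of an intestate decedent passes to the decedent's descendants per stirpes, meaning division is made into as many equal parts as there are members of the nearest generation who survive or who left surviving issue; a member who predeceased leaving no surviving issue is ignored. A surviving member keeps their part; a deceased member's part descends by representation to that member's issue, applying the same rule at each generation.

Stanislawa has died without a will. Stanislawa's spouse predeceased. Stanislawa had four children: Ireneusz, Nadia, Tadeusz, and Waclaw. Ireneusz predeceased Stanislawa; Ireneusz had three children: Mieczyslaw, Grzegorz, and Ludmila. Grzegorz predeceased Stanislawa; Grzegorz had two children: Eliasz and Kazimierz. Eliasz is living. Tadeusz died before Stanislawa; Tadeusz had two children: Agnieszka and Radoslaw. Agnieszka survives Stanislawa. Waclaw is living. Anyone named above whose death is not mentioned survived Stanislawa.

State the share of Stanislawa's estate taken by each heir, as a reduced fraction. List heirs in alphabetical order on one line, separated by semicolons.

Agnieszka 1/8; Eliasz 1/24; Kazimierz 1/24; Ludmila 1/12; Mieczyslaw 1/12; Nadia 1/4; Radoslaw 1/8; Waclaw 1/4

There is no surviving spouse, so the entire estate passes to Stanislawa's descendants per stirpes.
The estate is divided into 4 equal shares of 1/4 among Ireneusz, Nadia, Tadeusz, Waclaw.
Ireneusz predeceased; the 1/4 allotted to Ireneusz's branch passes to Ireneusz's issue by representation.
The 1/4 is divided into 3 equal shares of 1/12 among Mieczyslaw, Grzegorz, Ludmila.
Mieczyslaw is living and takes 1/12.
Grzegorz predeceased; the 1/12 allotted to Grzegorz's branch passes to Grzegorz's issue by representation.
The 1/12 is divided into 2 equal shares of 1/24 among Eliasz, Kazimierz.
Eliasz is living and takes 1/24.
Kazimierz is living and takes 1/24.
Ludmila is living and takes 1/12.
Nadia is living and takes 1/4.
Tadeusz predeceased; the 1/4 allotted to Tadeusz's branch passes to Tadeusz's issue by representation.
The 1/4 is divided into 2 equal shares of 1/8 among Agnieszka, Radoslaw.
Agnieszka is living and takes 1/8.
Radoslaw is living and takes 1/8.
Waclaw is living and takes 1/4.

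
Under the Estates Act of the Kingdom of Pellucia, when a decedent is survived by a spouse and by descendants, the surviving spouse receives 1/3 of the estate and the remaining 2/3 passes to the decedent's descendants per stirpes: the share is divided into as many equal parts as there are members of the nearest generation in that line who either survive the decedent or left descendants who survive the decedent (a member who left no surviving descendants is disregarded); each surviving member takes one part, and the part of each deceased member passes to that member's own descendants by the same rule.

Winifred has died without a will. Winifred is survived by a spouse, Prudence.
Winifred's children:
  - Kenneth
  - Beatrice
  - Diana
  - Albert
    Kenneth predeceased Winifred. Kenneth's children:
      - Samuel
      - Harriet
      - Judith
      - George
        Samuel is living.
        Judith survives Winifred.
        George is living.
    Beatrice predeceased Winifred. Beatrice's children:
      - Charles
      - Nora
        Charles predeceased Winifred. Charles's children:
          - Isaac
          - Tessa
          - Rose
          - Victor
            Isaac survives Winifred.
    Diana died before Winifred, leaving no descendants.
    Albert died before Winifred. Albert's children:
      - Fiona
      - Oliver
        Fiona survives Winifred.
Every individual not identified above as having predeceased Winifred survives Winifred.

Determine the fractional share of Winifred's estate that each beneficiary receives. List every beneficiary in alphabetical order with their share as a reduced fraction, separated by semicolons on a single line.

Prudence, as surviving spouse, takes 1/3.
The remaining 2/3 passes to Winifred's descendants per stirpes.
Diana left no surviving issue, so that branch lapses and is disregarded.
The 2/3 is divided into 3 equal shares of 2/9 among Kenneth, Beatrice, Albert.
Kenneth predeceased; the 2/9 allotted to Kenneth's branch passes to Kenneth's issue by representation.
The 2/9 is divided into 4 equal shares of 1/18 among Samuel, Harriet, Judith, George.
Samuel is living and takes 1/18.
Harriet is living and takes 1/18.
Judith is living and takes 1/18.
George is living and takes 1/18.
Beatrice predeceased; the 2/9 allotted to Beatrice's branch passes to Beatrice's issue by representation.
The 2/9 is divided into 2 equal shares of 1/9 among Charles, Nora.
Charles predeceased; the 1/9 allotted to Charles's branch passes to Charles's issue by representation.
The 1/9 is divided into 4 equal shares of 1/36 among Isaac, Tessa, Rose, Victor.
Isaac is living and takes 1/36.
Tessa is living and takes 1/36.
Rose is living and takes 1/36.
Victor is living and takes 1/36.
Nora is living and takes 1/9.
Albert predeceased; the 2/9 allotted to Albert's branch passes to Albert's issue by representation.
The 2/9 is divided into 2 equal shares of 1/9 among Fiona, Oliver.
Fiona is living and takes 1/9.
Oliver is living and takes 1/9.

Fiona 1/9; George 1/18; Harriet 1/18; Isaac 1/36; Judith 1/18; Nora 1/9; Oliver 1/9; Prudence 1/3; Rose 1/36; Samuel 1/18; Tessa 1/36; Victor 1/36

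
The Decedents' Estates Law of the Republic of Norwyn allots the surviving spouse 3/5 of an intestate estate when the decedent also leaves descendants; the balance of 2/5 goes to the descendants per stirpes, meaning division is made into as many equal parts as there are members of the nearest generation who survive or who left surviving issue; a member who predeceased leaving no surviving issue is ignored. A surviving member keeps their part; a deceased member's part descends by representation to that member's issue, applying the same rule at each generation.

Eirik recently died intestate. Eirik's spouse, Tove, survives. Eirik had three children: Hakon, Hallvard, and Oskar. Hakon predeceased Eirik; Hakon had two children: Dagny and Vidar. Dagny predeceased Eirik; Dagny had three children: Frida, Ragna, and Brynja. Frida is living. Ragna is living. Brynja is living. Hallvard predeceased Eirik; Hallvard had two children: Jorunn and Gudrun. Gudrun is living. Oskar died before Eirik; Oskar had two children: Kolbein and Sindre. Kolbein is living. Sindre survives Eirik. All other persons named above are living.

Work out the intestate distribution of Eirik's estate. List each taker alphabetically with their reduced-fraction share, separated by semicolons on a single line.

Brynja 1/45; Frida 1/45; Gudrun 1/15; Jorunn 1/15; Kolbein 1/15; Ragna 1/45; Sindre 1/15; Tove 3/5; Vidar 1/15

Tove, as surviving spouse, takes 3/5.
The remaining 2/5 passes to Eirik's descendants per stirpes.
The 2/5 is divided into 3 equal shares of 2/15 among Hakon, Hallvard, Oskar.
Hakon predeceased; the 2/15 allotted to Hakon's branch passes to Hakon's issue by representation.
The 2/15 is divided into 2 equal shares of 1/15 among Dagny, Vidar.
Dagny predeceased; the 1/15 allotted to Dagny's branch passes to Dagny's issue by representation.
The 1/15 is divided into 3 equal shares of 1/45 among Frida, Ragna, Brynja.
Frida is living and takes 1/45.
Ragna is living and takes 1/45.
Brynja is living and takes 1/45.
Vidar is living and takes 1/15.
Hallvard predeceased; the 2/15 allotted to Hallvard's branch passes to Hallvard's issue by representation.
The 2/15 is divided into 2 equal shares of 1/15 among Jorunn, Gudrun.
Jorunn is living and takes 1/15.
Gudrun is living and takes 1/15.
Oskar predeceased; the 2/15 allotted to Oskar's branch passes to Oskar's issue by representation.
The 2/15 is divided into 2 equal shares of 1/15 among Kolbein, Sindre.
Kolbein is living and takes 1/15.
Sindre is living and takes 1/15.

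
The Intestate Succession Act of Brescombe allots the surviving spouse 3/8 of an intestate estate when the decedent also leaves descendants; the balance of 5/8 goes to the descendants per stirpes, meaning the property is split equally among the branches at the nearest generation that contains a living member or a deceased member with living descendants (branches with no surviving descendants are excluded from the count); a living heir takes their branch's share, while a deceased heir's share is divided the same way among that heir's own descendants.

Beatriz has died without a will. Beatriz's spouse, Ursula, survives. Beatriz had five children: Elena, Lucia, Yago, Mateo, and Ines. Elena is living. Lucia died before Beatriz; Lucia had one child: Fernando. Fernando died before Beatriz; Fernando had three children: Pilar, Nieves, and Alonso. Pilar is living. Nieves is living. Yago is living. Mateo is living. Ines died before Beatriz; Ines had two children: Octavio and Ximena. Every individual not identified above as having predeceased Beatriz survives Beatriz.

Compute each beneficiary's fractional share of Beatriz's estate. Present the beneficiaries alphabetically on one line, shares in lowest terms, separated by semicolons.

Alonso 1/24; Elena 1/8; Mateo 1/8; Nieves 1/24; Octavio 1/16; Pilar 1/24; Ursula 3/8; Ximena 1/16; Yago 1/8

Ursula, as surviving spouse, takes 3/8.
The remaining 5/8 passes to Beatriz's descendants per stirpes.
The 5/8 is divided into 5 equal shares of 1/8 among Elena, Lucia, Yago, Mateo, Ines.
Elena is living and takes 1/8.
Lucia predeceased; the 1/8 allotted to Lucia's branch passes to Lucia's issue by representation.
Fernando's line is the sole branch at this level, so the full 1/8 passes to Fernando's issue by representation.
The 1/8 is divided into 3 equal shares of 1/24 among Pilar, Nieves, Alonso.
Pilar is living and takes 1/24.
Nieves is living and takes 1/24.
Alonso is living and takes 1/24.
Yago is living and takes 1/8.
Mateo is living and takes 1/8.
Ines predeceased; the 1/8 allotted to Ines's branch passes to Ines's issue by representation.
The 1/8 is divided into 2 equal shares of 1/16 among Octavio, Ximena.
Octavio is living and takes 1/16.
Ximena is living and takes 1/16.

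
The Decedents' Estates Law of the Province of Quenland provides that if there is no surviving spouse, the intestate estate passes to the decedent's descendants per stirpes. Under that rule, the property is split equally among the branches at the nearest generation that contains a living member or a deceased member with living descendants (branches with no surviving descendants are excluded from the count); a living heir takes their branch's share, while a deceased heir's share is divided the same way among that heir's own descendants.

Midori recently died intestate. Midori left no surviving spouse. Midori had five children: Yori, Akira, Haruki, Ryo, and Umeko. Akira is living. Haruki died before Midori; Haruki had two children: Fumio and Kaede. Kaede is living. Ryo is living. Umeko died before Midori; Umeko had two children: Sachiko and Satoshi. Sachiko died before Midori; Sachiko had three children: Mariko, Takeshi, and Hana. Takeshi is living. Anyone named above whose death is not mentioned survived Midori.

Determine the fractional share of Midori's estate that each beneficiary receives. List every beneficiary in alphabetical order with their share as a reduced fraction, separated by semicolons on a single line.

There is no surviving spouse, so the entire estate passes to Midori's descendants per stirpes.
The estate is divided into 5 equal shares of 1/5 among Yori, Akira, Haruki, Ryo, Umeko.
Yori is living and takes 1/5.
Akira is living and takes 1/5.
Haruki predeceased; the 1/5 allotted to Haruki's branch passes to Haruki's issue by representation.
The 1/5 is divided into 2 equal shares of 1/10 among Fumio, Kaede.
Fumio is living and takes 1/10.
Kaede is living and takes 1/10.
Ryo is living and takes 1/5.
Umeko predeceased; the 1/5 allotted to Umeko's branch passes to Umeko's issue by representation.
The 1/5 is divided into 2 equal shares of 1/10 among Sachiko, Satoshi.
Sachiko predeceased; the 1/10 allotted to Sachiko's branch passes to Sachiko's issue by representation.
The 1/10 is divided into 3 equal shares of 1/30 among Mariko, Takeshi, Hana.
Mariko is living and takes 1/30.
Takeshi is living and takes 1/30.
Hana is living and takes 1/30.
Satoshi is living and takes 1/10.

Akira 1/5; Fumio 1/10; Hana 1/30; Kaede 1/10; Mariko 1/30; Ryo 1/5; Satoshi 1/10; Takeshi 1/30; Yori 1/5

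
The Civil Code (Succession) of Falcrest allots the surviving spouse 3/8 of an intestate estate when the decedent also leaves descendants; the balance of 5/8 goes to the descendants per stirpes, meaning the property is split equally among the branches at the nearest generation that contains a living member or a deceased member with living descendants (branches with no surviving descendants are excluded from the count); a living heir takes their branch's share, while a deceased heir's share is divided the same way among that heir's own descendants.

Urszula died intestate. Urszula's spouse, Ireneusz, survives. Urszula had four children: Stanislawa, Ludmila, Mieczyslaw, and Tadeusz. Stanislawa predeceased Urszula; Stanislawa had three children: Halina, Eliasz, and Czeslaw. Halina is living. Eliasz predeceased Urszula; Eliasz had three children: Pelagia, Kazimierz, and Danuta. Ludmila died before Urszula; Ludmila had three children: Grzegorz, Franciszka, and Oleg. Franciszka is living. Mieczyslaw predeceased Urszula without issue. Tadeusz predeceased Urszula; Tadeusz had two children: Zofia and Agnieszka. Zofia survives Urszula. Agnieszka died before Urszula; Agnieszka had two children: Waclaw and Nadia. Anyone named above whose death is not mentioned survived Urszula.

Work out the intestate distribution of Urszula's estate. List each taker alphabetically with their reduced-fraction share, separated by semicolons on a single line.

Czeslaw 5/72; Danuta 5/216; Franciszka 5/72; Grzegorz 5/72; Halina 5/72; Ireneusz 3/8; Kazimierz 5/216; Nadia 5/96; Oleg 5/72; Pelagia 5/216; Waclaw 5/96; Zofia 5/48

Ireneusz, as surviving spouse, takes 3/8.
The remaining 5/8 passes to Urszula's descendants per stirpes.
Mieczyslaw left no surviving issue, so that branch lapses and is disregarded.
The 5/8 is divided into 3 equal shares of 5/24 among Stanislawa, Ludmila, Tadeusz.
Stanislawa predeceased; the 5/24 allotted to Stanislawa's branch passes to Stanislawa's issue by representation.
The 5/24 is divided into 3 equal shares of 5/72 among Halina, Eliasz, Czeslaw.
Halina is living and takes 5/72.
Eliasz predeceased; the 5/72 allotted to Eliasz's branch passes to Eliasz's issue by representation.
The 5/72 is divided into 3 equal shares of 5/216 among Pelagia, Kazimierz, Danuta.
Pelagia is living and takes 5/216.
Kazimierz is living and takes 5/216.
Danuta is living and takes 5/216.
Czeslaw is living and takes 5/72.
Ludmila predeceased; the 5/24 allotted to Ludmila's branch passes to Ludmila's issue by representation.
The 5/24 is divided into 3 equal shares of 5/72 among Grzegorz, Franciszka, Oleg.
Grzegorz is living and takes 5/72.
Franciszka is living and takes 5/72.
Oleg is living and takes 5/72.
Tadeusz predeceased; the 5/24 allotted to Tadeusz's branch passes to Tadeusz's issue by representation.
The 5/24 is divided into 2 equal shares of 5/48 among Zofia, Agnieszka.
Zofia is living and takes 5/48.
Agnieszka predeceased; the 5/48 allotted to Agnieszka's branch passes to Agnieszka's issue by representation.
The 5/48 is divided into 2 equal shares of 5/96 among Waclaw, Nadia.
Waclaw is living and takes 5/96.
Nadia is living and takes 5/96.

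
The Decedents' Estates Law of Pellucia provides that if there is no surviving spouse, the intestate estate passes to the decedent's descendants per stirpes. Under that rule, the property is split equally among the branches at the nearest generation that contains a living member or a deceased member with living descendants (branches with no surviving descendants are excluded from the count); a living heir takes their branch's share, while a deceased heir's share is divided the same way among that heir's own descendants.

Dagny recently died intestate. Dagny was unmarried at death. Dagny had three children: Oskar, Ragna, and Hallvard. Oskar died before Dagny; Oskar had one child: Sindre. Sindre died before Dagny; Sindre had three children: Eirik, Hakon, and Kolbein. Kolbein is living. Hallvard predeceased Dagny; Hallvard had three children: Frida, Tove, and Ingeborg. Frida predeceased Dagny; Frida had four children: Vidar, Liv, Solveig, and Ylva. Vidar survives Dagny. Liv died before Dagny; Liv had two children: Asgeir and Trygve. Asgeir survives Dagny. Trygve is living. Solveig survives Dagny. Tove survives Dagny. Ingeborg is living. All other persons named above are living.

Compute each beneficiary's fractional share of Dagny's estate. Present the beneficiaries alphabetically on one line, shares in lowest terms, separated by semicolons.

Asgeir 1/72; Eirik 1/9; Hakon 1/9; Ingeborg 1/9; Kolbein 1/9; Ragna 1/3; Solveig 1/36; Tove 1/9; Trygve 1/72; Vidar 1/36; Ylva 1/36

There is no surviving spouse, so the entire estate passes to Dagny's descendants per stirpes.
The estate is divided into 3 equal shares of 1/3 among Oskar, Ragna, Hallvard.
Oskar predeceased; the 1/3 allotted to Oskar's branch passes to Oskar's issue by representation.
Sindre's line is the sole branch at this level, so the full 1/3 passes to Sindre's issue by representation.
The 1/3 is divided into 3 equal shares of 1/9 among Eirik, Hakon, Kolbein.
Eirik is living and takes 1/9.
Hakon is living and takes 1/9.
Kolbein is living and takes 1/9.
Ragna is living and takes 1/3.
Hallvard predeceased; the 1/3 allotted to Hallvard's branch passes to Hallvard's issue by representation.
The 1/3 is divided into 3 equal shares of 1/9 among Frida, Tove, Ingeborg.
Frida predeceased; the 1/9 allotted to Frida's branch passes to Frida's issue by representation.
The 1/9 is divided into 4 equal shares of 1/36 among Vidar, Liv, Solveig, Ylva.
Vidar is living and takes 1/36.
Liv predeceased; the 1/36 allotted to Liv's branch passes to Liv's issue by representation.
The 1/36 is divided into 2 equal shares of 1/72 among Asgeir, Trygve.
Asgeir is living and takes 1/72.
Trygve is living and takes 1/72.
Solveig is living and takes 1/36.
Ylva is living and takes 1/36.
Tove is living and takes 1/9.
Ingeborg is living and takes 1/9.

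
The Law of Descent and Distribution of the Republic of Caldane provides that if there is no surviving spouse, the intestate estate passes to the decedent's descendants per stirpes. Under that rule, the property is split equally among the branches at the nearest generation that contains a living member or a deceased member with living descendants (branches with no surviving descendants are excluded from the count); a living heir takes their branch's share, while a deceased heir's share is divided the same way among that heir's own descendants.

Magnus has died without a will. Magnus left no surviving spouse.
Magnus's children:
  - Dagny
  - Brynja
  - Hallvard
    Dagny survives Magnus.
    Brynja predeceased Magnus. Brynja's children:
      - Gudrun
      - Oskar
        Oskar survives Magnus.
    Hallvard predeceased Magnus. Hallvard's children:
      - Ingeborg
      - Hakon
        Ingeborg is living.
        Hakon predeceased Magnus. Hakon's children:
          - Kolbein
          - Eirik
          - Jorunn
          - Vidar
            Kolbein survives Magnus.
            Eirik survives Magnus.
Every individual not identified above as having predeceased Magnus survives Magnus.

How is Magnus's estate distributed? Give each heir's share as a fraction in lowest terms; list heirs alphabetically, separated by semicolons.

There is no surviving spouse, so the entire estate passes to Magnus's descendants per stirpes.
The estate is divided into 3 equal shares of 1/3 among Dagny, Brynja, Hallvard.
Dagny is living and takes 1/3.
Brynja predeceased; the 1/3 allotted to Brynja's branch passes to Brynja's issue by representation.
The 1/3 is divided into 2 equal shares of 1/6 among Gudrun, Oskar.
Gudrun is living and takes 1/6.
Oskar is living and takes 1/6.
Hallvard predeceased; the 1/3 allotted to Hallvard's branch passes to Hallvard's issue by representation.
The 1/3 is divided into 2 equal shares of 1/6 among Ingeborg, Hakon.
Ingeborg is living and takes 1/6.
Hakon predeceased; the 1/6 allotted to Hakon's branch passes to Hakon's issue by representation.
The 1/6 is divided into 4 equal shares of 1/24 among Kolbein, Eirik, Jorunn, Vidar.
Kolbein is living and takes 1/24.
Eirik is living and takes 1/24.
Jorunn is living and takes 1/24.
Vidar is living and takes 1/24.

Dagny 1/3; Eirik 1/24; Gudrun 1/6; Ingeborg 1/6; Jorunn 1/24; Kolbein 1/24; Oskar 1/6; Vidar 1/24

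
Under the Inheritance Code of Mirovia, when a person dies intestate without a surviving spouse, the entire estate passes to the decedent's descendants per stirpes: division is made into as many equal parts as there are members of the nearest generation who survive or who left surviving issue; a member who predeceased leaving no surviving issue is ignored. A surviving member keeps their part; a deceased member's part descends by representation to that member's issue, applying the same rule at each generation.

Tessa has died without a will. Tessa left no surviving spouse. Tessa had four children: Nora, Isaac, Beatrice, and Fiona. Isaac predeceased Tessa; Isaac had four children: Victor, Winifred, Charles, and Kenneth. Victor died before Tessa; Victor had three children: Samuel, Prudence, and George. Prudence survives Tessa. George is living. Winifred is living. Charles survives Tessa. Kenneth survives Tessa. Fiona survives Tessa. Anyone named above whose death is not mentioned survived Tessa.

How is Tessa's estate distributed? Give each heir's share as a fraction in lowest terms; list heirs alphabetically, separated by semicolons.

There is no surviving spouse, so the entire estate passes to Tessa's descendants per stirpes.
The estate is divided into 4 equal shares of 1/4 among Nora, Isaac, Beatrice, Fiona.
Nora is living and takes 1/4.
Isaac predeceased; the 1/4 allotted to Isaac's branch passes to Isaac's issue by representation.
The 1/4 is divided into 4 equal shares of 1/16 among Victor, Winifred, Charles, Kenneth.
Victor predeceased; the 1/16 allotted to Victor's branch passes to Victor's issue by representation.
The 1/16 is divided into 3 equal shares of 1/48 among Samuel, Prudence, George.
Samuel is living and takes 1/48.
Prudence is living and takes 1/48.
George is living and takes 1/48.
Winifred is living and takes 1/16.
Charles is living and takes 1/16.
Kenneth is living and takes 1/16.
Beatrice is living and takes 1/4.
Fiona is living and takes 1/4.

Beatrice 1/4; Charles 1/16; Fiona 1/4; George 1/48; Kenneth 1/16; Nora 1/4; Prudence 1/48; Samuel 1/48; Winifred 1/16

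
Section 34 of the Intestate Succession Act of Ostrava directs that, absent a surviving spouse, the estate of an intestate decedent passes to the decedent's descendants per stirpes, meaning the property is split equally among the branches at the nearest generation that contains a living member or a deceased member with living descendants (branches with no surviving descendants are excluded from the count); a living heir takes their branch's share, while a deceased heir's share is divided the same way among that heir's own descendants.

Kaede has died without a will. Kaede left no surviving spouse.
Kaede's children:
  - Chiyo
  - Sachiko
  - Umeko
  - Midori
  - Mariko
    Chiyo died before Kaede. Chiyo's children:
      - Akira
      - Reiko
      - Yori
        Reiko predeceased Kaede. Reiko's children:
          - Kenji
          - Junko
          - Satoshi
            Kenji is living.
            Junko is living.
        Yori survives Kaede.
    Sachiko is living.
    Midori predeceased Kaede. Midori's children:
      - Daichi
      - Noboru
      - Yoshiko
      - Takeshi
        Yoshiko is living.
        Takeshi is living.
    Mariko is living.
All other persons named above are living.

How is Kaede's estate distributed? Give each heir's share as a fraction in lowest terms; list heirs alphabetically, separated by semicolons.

Akira 1/15; Daichi 1/20; Junko 1/45; Kenji 1/45; Mariko 1/5; Noboru 1/20; Sachiko 1/5; Satoshi 1/45; Takeshi 1/20; Umeko 1/5; Yori 1/15; Yoshiko 1/20

There is no surviving spouse, so the entire estate passes to Kaede's descendants per stirpes.
The estate is divided into 5 equal shares of 1/5 among Chiyo, Sachiko, Umeko, Midori, Mariko.
Chiyo predeceased; the 1/5 allotted to Chiyo's branch passes to Chiyo's issue by representation.
The 1/5 is divided into 3 equal shares of 1/15 among Akira, Reiko, Yori.
Akira is living and takes 1/15.
Reiko predeceased; the 1/15 allotted to Reiko's branch passes to Reiko's issue by representation.
The 1/15 is divided into 3 equal shares of 1/45 among Kenji, Junko, Satoshi.
Kenji is living and takes 1/45.
Junko is living and takes 1/45.
Satoshi is living and takes 1/45.
Yori is living and takes 1/15.
Sachiko is living and takes 1/5.
Umeko is living and takes 1/5.
Midori predeceased; the 1/5 allotted to Midori's branch passes to Midori's issue by representation.
The 1/5 is divided into 4 equal shares of 1/20 among Daichi, Noboru, Yoshiko, Takeshi.
Daichi is living and takes 1/20.
Noboru is living and takes 1/20.
Yoshiko is living and takes 1/20.
Takeshi is living and takes 1/20.
Mariko is living and takes 1/5.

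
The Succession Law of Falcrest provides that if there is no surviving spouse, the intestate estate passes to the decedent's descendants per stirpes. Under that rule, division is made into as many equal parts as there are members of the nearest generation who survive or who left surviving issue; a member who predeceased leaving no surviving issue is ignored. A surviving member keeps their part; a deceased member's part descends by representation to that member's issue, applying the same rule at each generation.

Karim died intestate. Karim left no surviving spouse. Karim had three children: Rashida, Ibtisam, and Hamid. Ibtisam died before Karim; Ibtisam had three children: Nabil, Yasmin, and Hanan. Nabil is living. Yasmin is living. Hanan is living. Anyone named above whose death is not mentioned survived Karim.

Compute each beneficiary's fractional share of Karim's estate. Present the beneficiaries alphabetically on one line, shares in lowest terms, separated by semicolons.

There is no surviving spouse, so the entire estate passes to Karim's descendants per stirpes.
The estate is divided into 3 equal shares of 1/3 among Rashida, Ibtisam, Hamid.
Rashida is living and takes 1/3.
Ibtisam predeceased; the 1/3 allotted to Ibtisam's branch passes to Ibtisam's issue by representation.
The 1/3 is divided into 3 equal shares of 1/9 among Nabil, Yasmin, Hanan.
Nabil is living and takes 1/9.
Yasmin is living and takes 1/9.
Hanan is living and takes 1/9.
Hamid is living and takes 1/3.

Hamid 1/3; Hanan 1/9; Nabil 1/9; Rashida 1/3; Yasmin 1/9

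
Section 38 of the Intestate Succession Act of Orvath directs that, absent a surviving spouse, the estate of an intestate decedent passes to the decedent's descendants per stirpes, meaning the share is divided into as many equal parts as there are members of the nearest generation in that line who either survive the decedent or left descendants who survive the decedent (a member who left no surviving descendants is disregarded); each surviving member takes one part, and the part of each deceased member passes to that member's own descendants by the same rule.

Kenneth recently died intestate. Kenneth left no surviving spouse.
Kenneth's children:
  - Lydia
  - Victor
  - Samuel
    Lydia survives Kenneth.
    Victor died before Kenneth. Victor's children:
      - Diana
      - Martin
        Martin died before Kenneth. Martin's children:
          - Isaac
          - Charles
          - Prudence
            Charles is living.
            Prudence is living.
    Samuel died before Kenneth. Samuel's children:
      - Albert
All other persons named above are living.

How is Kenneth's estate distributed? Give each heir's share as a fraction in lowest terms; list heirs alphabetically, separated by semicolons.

Albert 1/3; Charles 1/18; Diana 1/6; Isaac 1/18; Lydia 1/3; Prudence 1/18

There is no surviving spouse, so the entire estate passes to Kenneth's descendants per stirpes.
The estate is divided into 3 equal shares of 1/3 among Lydia, Victor, Samuel.
Lydia is living and takes 1/3.
Victor predeceased; the 1/3 allotted to Victor's branch passes to Victor's issue by representation.
The 1/3 is divided into 2 equal shares of 1/6 among Diana, Martin.
Diana is living and takes 1/6.
Martin predeceased; the 1/6 allotted to Martin's branch passes to Martin's issue by representation.
The 1/6 is divided into 3 equal shares of 1/18 among Isaac, Charles, Prudence.
Isaac is living and takes 1/18.
Charles is living and takes 1/18.
Prudence is living and takes 1/18.
Samuel predeceased; the 1/3 allotted to Samuel's branch passes to Samuel's issue by representation.
Albert is the sole taker at this level and receives the full 1/3.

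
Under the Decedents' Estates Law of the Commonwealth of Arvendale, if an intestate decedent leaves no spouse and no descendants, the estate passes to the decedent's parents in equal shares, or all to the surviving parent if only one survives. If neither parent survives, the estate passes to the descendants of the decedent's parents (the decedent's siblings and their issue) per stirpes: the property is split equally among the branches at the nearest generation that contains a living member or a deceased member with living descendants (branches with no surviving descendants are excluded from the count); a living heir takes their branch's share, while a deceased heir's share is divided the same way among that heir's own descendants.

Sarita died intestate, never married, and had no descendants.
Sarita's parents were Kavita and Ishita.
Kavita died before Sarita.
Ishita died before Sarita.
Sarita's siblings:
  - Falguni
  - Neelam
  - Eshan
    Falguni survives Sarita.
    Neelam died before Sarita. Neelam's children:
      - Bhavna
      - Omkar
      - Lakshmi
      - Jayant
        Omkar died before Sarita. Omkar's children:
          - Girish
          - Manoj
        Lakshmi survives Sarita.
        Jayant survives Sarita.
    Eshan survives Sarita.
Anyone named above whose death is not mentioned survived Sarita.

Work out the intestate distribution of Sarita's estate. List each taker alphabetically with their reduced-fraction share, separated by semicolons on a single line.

Bhavna 1/12; Eshan 1/3; Falguni 1/3; Girish 1/24; Jayant 1/12; Lakshmi 1/12; Manoj 1/24

Neither parent survives and there are no descendants, so the estate passes to Sarita's siblings and their issue per stirpes.
The estate is divided into 3 equal shares of 1/3 among Falguni, Neelam, Eshan.
Falguni is living and takes 1/3.
Neelam predeceased; the 1/3 allotted to Neelam's branch passes to Neelam's issue by representation.
The 1/3 is divided into 4 equal shares of 1/12 among Bhavna, Omkar, Lakshmi, Jayant.
Bhavna is living and takes 1/12.
Omkar predeceased; the 1/12 allotted to Omkar's branch passes to Omkar's issue by representation.
The 1/12 is divided into 2 equal shares of 1/24 among Girish, Manoj.
Girish is living and takes 1/24.
Manoj is living and takes 1/24.
Lakshmi is living and takes 1/12.
Jayant is living and takes 1/12.
Eshan is living and takes 1/3.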